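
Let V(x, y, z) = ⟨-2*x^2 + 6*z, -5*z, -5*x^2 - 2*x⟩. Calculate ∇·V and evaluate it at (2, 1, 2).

∂V₁/∂x = -4*x
∂V₂/∂y = 0
∂V₃/∂z = 0
∇·V = -4*x
At (2, 1, 2): -8.

-8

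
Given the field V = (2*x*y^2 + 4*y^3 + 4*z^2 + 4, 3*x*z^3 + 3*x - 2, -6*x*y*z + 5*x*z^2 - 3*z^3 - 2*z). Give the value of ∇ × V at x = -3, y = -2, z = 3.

(∇×V)₁ = ∂V₃/∂y − ∂V₂/∂z = -9*x*z^2 - 6*x*z
(∇×V)₂ = ∂V₁/∂z − ∂V₃/∂x = 6*y*z - 5*z^2 + 8*z
(∇×V)₃ = ∂V₂/∂x − ∂V₁/∂y = -4*x*y - 12*y^2 + 3*z^3 + 3
∇×V = (-9*x*z^2 - 6*x*z, 6*y*z - 5*z^2 + 8*z, -4*x*y - 12*y^2 + 3*z^3 + 3)
At (-3, -2, 3): (297, -57, 12).

(297, -57, 12)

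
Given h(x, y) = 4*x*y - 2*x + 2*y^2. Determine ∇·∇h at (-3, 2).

4

∂²h/∂x² = 0
∂²h/∂y² = 4
∇²h = 4
At (-3, 2): 4.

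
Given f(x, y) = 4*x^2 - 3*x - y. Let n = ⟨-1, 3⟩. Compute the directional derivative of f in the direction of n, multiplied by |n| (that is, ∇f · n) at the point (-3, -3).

∂f/∂x = 8*x - 3
∂f/∂y = -1
∇f at (-3, -3) = (-27, -1)
∇f · n = (-27)(-1) + (-1)(3) = 24

24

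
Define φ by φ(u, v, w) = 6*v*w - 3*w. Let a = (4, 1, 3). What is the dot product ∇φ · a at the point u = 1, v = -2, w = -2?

-57

∂φ/∂u = 0
∂φ/∂v = 6*w
∂φ/∂w = 6*v - 3
∇φ at (1, -2, -2) = (0, -12, -15)
∇φ · a = (0)(4) + (-12)(1) + (-15)(3) = -57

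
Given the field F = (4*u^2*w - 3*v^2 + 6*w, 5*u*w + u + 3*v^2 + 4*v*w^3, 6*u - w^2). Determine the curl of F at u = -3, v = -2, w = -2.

(111, 36, -21)

(∇×F)₁ = ∂F₃/∂v − ∂F₂/∂w = -5*u - 12*v*w^2
(∇×F)₂ = ∂F₁/∂w − ∂F₃/∂u = 4*u^2
(∇×F)₃ = ∂F₂/∂u − ∂F₁/∂v = 6*v + 5*w + 1
∇×F = (-5*u - 12*v*w^2, 4*u^2, 6*v + 5*w + 1)
At (-3, -2, -2): (111, 36, -21).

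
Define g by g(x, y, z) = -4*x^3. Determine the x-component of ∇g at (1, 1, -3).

-12

(∇g)_1 = ∂g/∂x = -12*x^2
At (1, 1, -3): -12.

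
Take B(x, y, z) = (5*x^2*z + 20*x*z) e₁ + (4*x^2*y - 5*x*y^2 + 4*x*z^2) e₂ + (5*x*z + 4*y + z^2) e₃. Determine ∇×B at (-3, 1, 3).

(∇×B)₁ = ∂B₃/∂y − ∂B₂/∂z = -8*x*z + 4
(∇×B)₂ = ∂B₁/∂z − ∂B₃/∂x = 5*x^2 + 20*x - 5*z
(∇×B)₃ = ∂B₂/∂x − ∂B₁/∂y = 8*x*y - 5*y^2 + 4*z^2
∇×B = (-8*x*z + 4, 5*x^2 + 20*x - 5*z, 8*x*y - 5*y^2 + 4*z^2)
At (-3, 1, 3): (76, -30, 7).

(76, -30, 7)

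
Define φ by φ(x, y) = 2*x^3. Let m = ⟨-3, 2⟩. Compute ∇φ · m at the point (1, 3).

-18

∂φ/∂x = 6*x^2
∂φ/∂y = 0
∇φ at (1, 3) = (6, 0)
∇φ · m = (6)(-3) + (0)(2) = -18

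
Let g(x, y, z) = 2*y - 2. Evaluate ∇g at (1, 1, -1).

∂g/∂x = 0
∂g/∂y = 2
∂g/∂z = 0
∇g = (0, 2, 0)
At (1, 1, -1): (0, 2, 0).

(0, 2, 0)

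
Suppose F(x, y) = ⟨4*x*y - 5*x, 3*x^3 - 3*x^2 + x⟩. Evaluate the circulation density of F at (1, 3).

∂F₂/∂x = 9*x^2 - 6*x + 1
∂F₁/∂y = 4*x
Scalar curl = 9*x^2 - 10*x + 1
At (1, 3): 0.

0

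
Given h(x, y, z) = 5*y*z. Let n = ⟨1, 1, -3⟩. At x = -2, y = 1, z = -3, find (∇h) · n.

∂h/∂x = 0
∂h/∂y = 5*z
∂h/∂z = 5*y
∇h at (-2, 1, -3) = (0, -15, 5)
∇h · n = (0)(1) + (-15)(1) + (5)(-3) = -30

-30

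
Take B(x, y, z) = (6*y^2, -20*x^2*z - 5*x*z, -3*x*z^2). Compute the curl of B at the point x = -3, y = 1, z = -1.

(165, 3, -127)

(∇×B)₁ = ∂B₃/∂y − ∂B₂/∂z = 20*x^2 + 5*x
(∇×B)₂ = ∂B₁/∂z − ∂B₃/∂x = 3*z^2
(∇×B)₃ = ∂B₂/∂x − ∂B₁/∂y = -40*x*z - 12*y - 5*z
∇×B = (20*x^2 + 5*x, 3*z^2, -40*x*z - 12*y - 5*z)
At (-3, 1, -1): (165, 3, -127).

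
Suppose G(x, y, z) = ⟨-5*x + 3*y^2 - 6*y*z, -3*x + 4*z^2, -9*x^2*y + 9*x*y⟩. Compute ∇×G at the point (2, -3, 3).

(∇×G)₁ = ∂G₃/∂y − ∂G₂/∂z = -9*x^2 + 9*x - 8*z
(∇×G)₂ = ∂G₁/∂z − ∂G₃/∂x = 18*x*y - 15*y
(∇×G)₃ = ∂G₂/∂x − ∂G₁/∂y = -6*y + 6*z - 3
∇×G = (-9*x^2 + 9*x - 8*z, 18*x*y - 15*y, -6*y + 6*z - 3)
At (2, -3, 3): (-42, -63, 33).

(-42, -63, 33)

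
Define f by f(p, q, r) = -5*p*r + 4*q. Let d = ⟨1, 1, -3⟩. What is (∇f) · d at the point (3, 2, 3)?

∂f/∂p = -5*r
∂f/∂q = 4
∂f/∂r = -5*p
∇f at (3, 2, 3) = (-15, 4, -15)
∇f · d = (-15)(1) + (4)(1) + (-15)(-3) = 34

34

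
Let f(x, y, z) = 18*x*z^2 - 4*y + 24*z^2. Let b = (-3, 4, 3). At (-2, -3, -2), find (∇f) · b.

-88

∂f/∂x = 18*z^2
∂f/∂y = -4
∂f/∂z = 36*x*z + 48*z
∇f at (-2, -3, -2) = (72, -4, 48)
∇f · b = (72)(-3) + (-4)(4) + (48)(3) = -88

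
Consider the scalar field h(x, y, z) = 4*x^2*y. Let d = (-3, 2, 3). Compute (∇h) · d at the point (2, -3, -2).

176

∂h/∂x = 8*x*y
∂h/∂y = 4*x^2
∂h/∂z = 0
∇h at (2, -3, -2) = (-48, 16, 0)
∇h · d = (-48)(-3) + (16)(2) + (0)(3) = 176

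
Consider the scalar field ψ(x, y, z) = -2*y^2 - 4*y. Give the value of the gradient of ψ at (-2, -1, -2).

(0, 0, 0)

∂ψ/∂x = 0
∂ψ/∂y = -4*y - 4
∂ψ/∂z = 0
∇ψ = (0, -4*y - 4, 0)
At (-2, -1, -2): (0, 0, 0).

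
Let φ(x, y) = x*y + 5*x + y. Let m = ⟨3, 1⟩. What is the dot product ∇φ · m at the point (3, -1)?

16

∂φ/∂x = y + 5
∂φ/∂y = x + 1
∇φ at (3, -1) = (4, 4)
∇φ · m = (4)(3) + (4)(1) = 16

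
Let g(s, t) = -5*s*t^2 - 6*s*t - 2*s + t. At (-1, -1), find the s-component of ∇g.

-1

(∇g)_1 = ∂g/∂s = -5*t^2 - 6*t - 2
At (-1, -1): -1.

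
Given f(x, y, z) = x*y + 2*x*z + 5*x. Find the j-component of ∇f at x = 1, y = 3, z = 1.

(∇f)_2 = ∂f/∂y = x
At (1, 3, 1): 1.

1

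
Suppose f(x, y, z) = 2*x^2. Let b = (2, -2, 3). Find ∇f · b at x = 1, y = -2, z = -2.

∂f/∂x = 4*x
∂f/∂y = 0
∂f/∂z = 0
∇f at (1, -2, -2) = (4, 0, 0)
∇f · b = (4)(2) + (0)(-2) + (0)(3) = 8

8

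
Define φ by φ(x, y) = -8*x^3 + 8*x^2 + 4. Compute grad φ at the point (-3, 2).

(-264, 0)

∂φ/∂x = -24*x^2 + 16*x
∂φ/∂y = 0
∇φ = (-24*x^2 + 16*x, 0)
At (-3, 2): (-264, 0).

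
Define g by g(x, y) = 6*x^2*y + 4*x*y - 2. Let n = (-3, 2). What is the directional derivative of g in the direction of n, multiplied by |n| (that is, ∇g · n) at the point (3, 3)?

∂g/∂x = 12*x*y + 4*y
∂g/∂y = 6*x^2 + 4*x
∇g at (3, 3) = (120, 66)
∇g · n = (120)(-3) + (66)(2) = -228

-228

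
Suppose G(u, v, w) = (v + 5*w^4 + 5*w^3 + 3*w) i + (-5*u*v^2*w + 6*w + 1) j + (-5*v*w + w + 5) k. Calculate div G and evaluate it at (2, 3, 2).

∂G₁/∂u = 0
∂G₂/∂v = -10*u*v*w
∂G₃/∂w = -5*v + 1
∇·G = -10*u*v*w - 5*v + 1
At (2, 3, 2): -134.

-134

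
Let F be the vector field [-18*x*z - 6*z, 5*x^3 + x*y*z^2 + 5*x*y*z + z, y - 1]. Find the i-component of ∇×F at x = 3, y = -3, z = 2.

81

(∇×F)_1 = ∂F₃/∂y − ∂F₂/∂z
= 1 − (2*x*y*z + 5*x*y + 1)
= -2*x*y*z - 5*x*y
At (3, -3, 2): 81.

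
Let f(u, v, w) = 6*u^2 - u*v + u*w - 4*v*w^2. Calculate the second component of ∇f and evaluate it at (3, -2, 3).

(∇f)_2 = ∂f/∂v = -u - 4*w^2
At (3, -2, 3): -39.

-39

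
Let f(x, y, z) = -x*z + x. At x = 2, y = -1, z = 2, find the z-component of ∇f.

-2

(∇f)_3 = ∂f/∂z = -x
At (2, -1, 2): -2.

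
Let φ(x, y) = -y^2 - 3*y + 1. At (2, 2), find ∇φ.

∂φ/∂x = 0
∂φ/∂y = -2*y - 3
∇φ = (0, -2*y - 3)
At (2, 2): (0, -7).

(0, -7)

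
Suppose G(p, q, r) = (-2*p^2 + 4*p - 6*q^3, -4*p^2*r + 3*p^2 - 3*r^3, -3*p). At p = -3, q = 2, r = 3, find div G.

∂G₁/∂p = -4*p + 4
∂G₂/∂q = 0
∂G₃/∂r = 0
∇·G = -4*p + 4
At (-3, 2, 3): 16.

16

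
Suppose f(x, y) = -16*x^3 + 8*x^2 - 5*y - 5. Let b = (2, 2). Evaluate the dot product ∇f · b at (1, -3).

∂f/∂x = -48*x^2 + 16*x
∂f/∂y = -5
∇f at (1, -3) = (-32, -5)
∇f · b = (-32)(2) + (-5)(2) = -74

-74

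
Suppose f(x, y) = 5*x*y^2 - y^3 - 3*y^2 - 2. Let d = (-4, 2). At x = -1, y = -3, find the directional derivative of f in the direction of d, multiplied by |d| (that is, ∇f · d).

∂f/∂x = 5*y^2
∂f/∂y = 10*x*y - 3*y^2 - 6*y
∇f at (-1, -3) = (45, 21)
∇f · d = (45)(-4) + (21)(2) = -138

-138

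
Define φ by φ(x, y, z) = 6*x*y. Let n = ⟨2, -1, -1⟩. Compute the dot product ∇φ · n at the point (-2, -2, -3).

∂φ/∂x = 6*y
∂φ/∂y = 6*x
∂φ/∂z = 0
∇φ at (-2, -2, -3) = (-12, -12, 0)
∇φ · n = (-12)(2) + (-12)(-1) + (0)(-1) = -12

-12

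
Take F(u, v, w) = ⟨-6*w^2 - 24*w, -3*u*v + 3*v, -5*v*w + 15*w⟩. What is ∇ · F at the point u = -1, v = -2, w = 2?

∂F₁/∂u = 0
∂F₂/∂v = -3*u + 3
∂F₃/∂w = -5*v + 15
∇·F = -3*u - 5*v + 18
At (-1, -2, 2): 31.

31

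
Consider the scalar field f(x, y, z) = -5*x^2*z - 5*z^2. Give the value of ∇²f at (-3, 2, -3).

∂²f/∂x² = -10*z
∂²f/∂y² = 0
∂²f/∂z² = -10
∇²f = -10*z - 10
At (-3, 2, -3): 20.

20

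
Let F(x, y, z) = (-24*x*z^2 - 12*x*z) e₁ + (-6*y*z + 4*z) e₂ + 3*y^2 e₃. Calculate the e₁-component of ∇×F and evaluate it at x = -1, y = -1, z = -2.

-16

(∇×F)_1 = ∂F₃/∂y − ∂F₂/∂z
= 6*y − (-6*y + 4)
= 12*y - 4
At (-1, -1, -2): -16.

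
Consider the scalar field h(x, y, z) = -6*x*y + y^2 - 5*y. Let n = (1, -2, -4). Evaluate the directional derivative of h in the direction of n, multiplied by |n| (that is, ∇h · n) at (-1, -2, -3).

∂h/∂x = -6*y
∂h/∂y = -6*x + 2*y - 5
∂h/∂z = 0
∇h at (-1, -2, -3) = (12, -3, 0)
∇h · n = (12)(1) + (-3)(-2) + (0)(-4) = 18

18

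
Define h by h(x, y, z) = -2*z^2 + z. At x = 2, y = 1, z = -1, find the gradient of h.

(0, 0, 5)

∂h/∂x = 0
∂h/∂y = 0
∂h/∂z = -4*z + 1
∇h = (0, 0, -4*z + 1)
At (2, 1, -1): (0, 0, 5).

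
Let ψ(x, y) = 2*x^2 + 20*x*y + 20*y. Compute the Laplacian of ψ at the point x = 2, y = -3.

4

∂²ψ/∂x² = 4
∂²ψ/∂y² = 0
∇²ψ = 4
At (2, -3): 4.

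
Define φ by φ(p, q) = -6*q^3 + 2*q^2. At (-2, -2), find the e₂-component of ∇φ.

(∇φ)_2 = ∂φ/∂q = -18*q^2 + 4*q
At (-2, -2): -80.

-80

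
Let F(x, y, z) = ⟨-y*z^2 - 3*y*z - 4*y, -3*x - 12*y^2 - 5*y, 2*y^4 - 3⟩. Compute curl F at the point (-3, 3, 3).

(∇×F)₁ = ∂F₃/∂y − ∂F₂/∂z = 8*y^3
(∇×F)₂ = ∂F₁/∂z − ∂F₃/∂x = -2*y*z - 3*y
(∇×F)₃ = ∂F₂/∂x − ∂F₁/∂y = z^2 + 3*z + 1
∇×F = (8*y^3, -2*y*z - 3*y, z^2 + 3*z + 1)
At (-3, 3, 3): (216, -27, 19).

(216, -27, 19)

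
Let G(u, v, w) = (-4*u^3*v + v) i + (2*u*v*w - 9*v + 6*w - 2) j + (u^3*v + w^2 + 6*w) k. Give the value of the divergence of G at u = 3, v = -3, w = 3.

∂G₁/∂u = -12*u^2*v
∂G₂/∂v = 2*u*w - 9
∂G₃/∂w = 2*w + 6
∇·G = -12*u^2*v + 2*u*w + 2*w - 3
At (3, -3, 3): 345.

345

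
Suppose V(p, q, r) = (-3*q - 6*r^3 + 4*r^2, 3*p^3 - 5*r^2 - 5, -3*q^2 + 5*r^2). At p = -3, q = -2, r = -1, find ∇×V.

(2, -26, 84)

(∇×V)₁ = ∂V₃/∂q − ∂V₂/∂r = -6*q + 10*r
(∇×V)₂ = ∂V₁/∂r − ∂V₃/∂p = -18*r^2 + 8*r
(∇×V)₃ = ∂V₂/∂p − ∂V₁/∂q = 9*p^2 + 3
∇×V = (-6*q + 10*r, -18*r^2 + 8*r, 9*p^2 + 3)
At (-3, -2, -1): (2, -26, 84).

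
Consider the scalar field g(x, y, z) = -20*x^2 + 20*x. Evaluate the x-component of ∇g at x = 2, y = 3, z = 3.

-60

(∇g)_1 = ∂g/∂x = -40*x + 20
At (2, 3, 3): -60.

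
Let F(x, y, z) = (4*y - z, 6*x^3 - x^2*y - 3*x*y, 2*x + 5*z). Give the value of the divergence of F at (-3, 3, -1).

∂F₁/∂x = 0
∂F₂/∂y = -x^2 - 3*x
∂F₃/∂z = 5
∇·F = -x^2 - 3*x + 5
At (-3, 3, -1): 5.

5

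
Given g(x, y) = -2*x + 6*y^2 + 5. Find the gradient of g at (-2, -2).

∂g/∂x = -2
∂g/∂y = 12*y
∇g = (-2, 12*y)
At (-2, -2): (-2, -24).

(-2, -24)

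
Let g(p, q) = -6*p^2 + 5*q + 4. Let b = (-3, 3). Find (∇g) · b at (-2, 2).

∂g/∂p = -12*p
∂g/∂q = 5
∇g at (-2, 2) = (24, 5)
∇g · b = (24)(-3) + (5)(3) = -57

-57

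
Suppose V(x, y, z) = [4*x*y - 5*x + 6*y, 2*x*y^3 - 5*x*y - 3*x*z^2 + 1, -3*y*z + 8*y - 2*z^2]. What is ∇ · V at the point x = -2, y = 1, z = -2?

2

∂V₁/∂x = 4*y - 5
∂V₂/∂y = 6*x*y^2 - 5*x
∂V₃/∂z = -3*y - 4*z
∇·V = 6*x*y^2 - 5*x + y - 4*z - 5
At (-2, 1, -2): 2.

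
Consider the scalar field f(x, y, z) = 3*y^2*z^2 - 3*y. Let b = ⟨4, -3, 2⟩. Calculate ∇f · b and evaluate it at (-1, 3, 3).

∂f/∂x = 0
∂f/∂y = 6*y*z^2 - 3
∂f/∂z = 6*y^2*z
∇f at (-1, 3, 3) = (0, 159, 162)
∇f · b = (0)(4) + (159)(-3) + (162)(2) = -153

-153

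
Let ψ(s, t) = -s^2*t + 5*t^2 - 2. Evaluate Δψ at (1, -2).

∂²ψ/∂s² = -2*t
∂²ψ/∂t² = 10
∇²ψ = -2*t + 10
At (1, -2): 14.

14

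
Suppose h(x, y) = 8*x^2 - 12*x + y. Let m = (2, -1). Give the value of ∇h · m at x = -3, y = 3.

-121

∂h/∂x = 16*x - 12
∂h/∂y = 1
∇h at (-3, 3) = (-60, 1)
∇h · m = (-60)(2) + (1)(-1) = -121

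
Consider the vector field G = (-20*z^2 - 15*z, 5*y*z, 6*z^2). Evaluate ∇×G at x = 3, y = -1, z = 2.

(5, -95, 0)

(∇×G)₁ = ∂G₃/∂y − ∂G₂/∂z = -5*y
(∇×G)₂ = ∂G₁/∂z − ∂G₃/∂x = -40*z - 15
(∇×G)₃ = ∂G₂/∂x − ∂G₁/∂y = 0
∇×G = (-5*y, -40*z - 15, 0)
At (3, -1, 2): (5, -95, 0).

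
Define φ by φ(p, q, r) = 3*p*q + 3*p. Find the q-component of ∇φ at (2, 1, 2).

6

(∇φ)_2 = ∂φ/∂q = 3*p
At (2, 1, 2): 6.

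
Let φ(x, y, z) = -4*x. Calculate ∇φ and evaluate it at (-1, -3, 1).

∂φ/∂x = -4
∂φ/∂y = 0
∂φ/∂z = 0
∇φ = (-4, 0, 0)
At (-1, -3, 1): (-4, 0, 0).

(-4, 0, 0)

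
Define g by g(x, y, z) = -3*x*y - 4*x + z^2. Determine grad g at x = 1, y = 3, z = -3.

(-13, -3, -6)

∂g/∂x = -3*y - 4
∂g/∂y = -3*x
∂g/∂z = 2*z
∇g = (-3*y - 4, -3*x, 2*z)
At (1, 3, -3): (-13, -3, -6).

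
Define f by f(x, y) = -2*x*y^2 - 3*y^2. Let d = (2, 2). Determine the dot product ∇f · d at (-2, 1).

∂f/∂x = -2*y^2
∂f/∂y = -4*x*y - 6*y
∇f at (-2, 1) = (-2, 2)
∇f · d = (-2)(2) + (2)(2) = 0

0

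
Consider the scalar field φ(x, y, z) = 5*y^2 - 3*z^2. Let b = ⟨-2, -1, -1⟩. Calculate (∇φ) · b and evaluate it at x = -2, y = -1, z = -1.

4

∂φ/∂x = 0
∂φ/∂y = 10*y
∂φ/∂z = -6*z
∇φ at (-2, -1, -1) = (0, -10, 6)
∇φ · b = (0)(-2) + (-10)(-1) + (6)(-1) = 4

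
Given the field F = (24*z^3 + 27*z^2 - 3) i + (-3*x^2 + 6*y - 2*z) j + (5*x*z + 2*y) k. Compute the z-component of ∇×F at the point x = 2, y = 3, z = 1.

(∇×F)_3 = ∂F₂/∂x − ∂F₁/∂y
= -6*x − (0)
= -6*x
At (2, 3, 1): -12.

-12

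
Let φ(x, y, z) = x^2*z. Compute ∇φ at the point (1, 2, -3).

(-6, 0, 1)

∂φ/∂x = 2*x*z
∂φ/∂y = 0
∂φ/∂z = x^2
∇φ = (2*x*z, 0, x^2)
At (1, 2, -3): (-6, 0, 1).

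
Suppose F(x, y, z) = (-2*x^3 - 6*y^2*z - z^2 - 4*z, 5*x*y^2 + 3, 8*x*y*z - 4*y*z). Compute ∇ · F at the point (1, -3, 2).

∂F₁/∂x = -6*x^2
∂F₂/∂y = 10*x*y
∂F₃/∂z = 8*x*y - 4*y
∇·F = -6*x^2 + 18*x*y - 4*y
At (1, -3, 2): -48.

-48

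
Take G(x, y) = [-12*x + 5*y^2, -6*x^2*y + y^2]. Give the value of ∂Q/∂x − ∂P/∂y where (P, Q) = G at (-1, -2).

-4

∂G₂/∂x = -12*x*y
∂G₁/∂y = 10*y
Scalar curl = -12*x*y - 10*y
At (-1, -2): -4.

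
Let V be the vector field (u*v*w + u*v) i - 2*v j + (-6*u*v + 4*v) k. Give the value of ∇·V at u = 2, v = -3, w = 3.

-14

∂V₁/∂u = v*w + v
∂V₂/∂v = -2
∂V₃/∂w = 0
∇·V = v*w + v - 2
At (2, -3, 3): -14.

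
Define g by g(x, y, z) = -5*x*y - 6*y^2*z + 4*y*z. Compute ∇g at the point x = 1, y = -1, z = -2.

(5, -37, -10)

∂g/∂x = -5*y
∂g/∂y = -5*x - 12*y*z + 4*z
∂g/∂z = -6*y^2 + 4*y
∇g = (-5*y, -5*x - 12*y*z + 4*z, -6*y^2 + 4*y)
At (1, -1, -2): (5, -37, -10).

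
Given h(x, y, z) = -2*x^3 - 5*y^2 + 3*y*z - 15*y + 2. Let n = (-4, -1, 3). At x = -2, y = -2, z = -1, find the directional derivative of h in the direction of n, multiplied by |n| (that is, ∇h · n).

76

∂h/∂x = -6*x^2
∂h/∂y = -10*y + 3*z - 15
∂h/∂z = 3*y
∇h at (-2, -2, -1) = (-24, 2, -6)
∇h · n = (-24)(-4) + (2)(-1) + (-6)(3) = 76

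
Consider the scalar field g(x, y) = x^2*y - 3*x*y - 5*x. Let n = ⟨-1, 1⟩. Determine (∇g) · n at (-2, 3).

36

∂g/∂x = 2*x*y - 3*y - 5
∂g/∂y = x^2 - 3*x
∇g at (-2, 3) = (-26, 10)
∇g · n = (-26)(-1) + (10)(1) = 36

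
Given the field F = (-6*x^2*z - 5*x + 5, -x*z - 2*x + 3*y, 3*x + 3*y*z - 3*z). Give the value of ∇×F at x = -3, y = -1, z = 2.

(∇×F)₁ = ∂F₃/∂y − ∂F₂/∂z = x + 3*z
(∇×F)₂ = ∂F₁/∂z − ∂F₃/∂x = -6*x^2 - 3
(∇×F)₃ = ∂F₂/∂x − ∂F₁/∂y = -z - 2
∇×F = (x + 3*z, -6*x^2 - 3, -z - 2)
At (-3, -1, 2): (3, -57, -4).

(3, -57, -4)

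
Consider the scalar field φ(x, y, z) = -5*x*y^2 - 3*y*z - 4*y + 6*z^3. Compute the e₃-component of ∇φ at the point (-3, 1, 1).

(∇φ)_3 = ∂φ/∂z = -3*y + 18*z^2
At (-3, 1, 1): 15.

15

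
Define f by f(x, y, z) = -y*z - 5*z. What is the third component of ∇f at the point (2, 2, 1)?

-7

(∇f)_3 = ∂f/∂z = -y - 5
At (2, 2, 1): -7.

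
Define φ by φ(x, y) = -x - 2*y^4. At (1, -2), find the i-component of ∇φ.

(∇φ)_1 = ∂φ/∂x = -1
At (1, -2): -1.

-1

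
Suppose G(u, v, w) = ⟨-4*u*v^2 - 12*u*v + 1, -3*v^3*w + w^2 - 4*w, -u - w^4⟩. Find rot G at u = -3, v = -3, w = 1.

(-79, 1, 36)

(∇×G)₁ = ∂G₃/∂v − ∂G₂/∂w = 3*v^3 - 2*w + 4
(∇×G)₂ = ∂G₁/∂w − ∂G₃/∂u = 1
(∇×G)₃ = ∂G₂/∂u − ∂G₁/∂v = 8*u*v + 12*u
∇×G = (3*v^3 - 2*w + 4, 1, 8*u*v + 12*u)
At (-3, -3, 1): (-79, 1, 36).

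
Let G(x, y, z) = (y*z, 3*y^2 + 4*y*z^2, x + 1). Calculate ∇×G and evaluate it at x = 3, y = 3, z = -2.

(∇×G)₁ = ∂G₃/∂y − ∂G₂/∂z = -8*y*z
(∇×G)₂ = ∂G₁/∂z − ∂G₃/∂x = y - 1
(∇×G)₃ = ∂G₂/∂x − ∂G₁/∂y = -z
∇×G = (-8*y*z, y - 1, -z)
At (3, 3, -2): (48, 2, 2).

(48, 2, 2)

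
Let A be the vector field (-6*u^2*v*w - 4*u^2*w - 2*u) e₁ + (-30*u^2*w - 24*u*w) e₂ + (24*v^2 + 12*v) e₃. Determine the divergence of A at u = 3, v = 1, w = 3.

∂A₁/∂u = -12*u*v*w - 8*u*w - 2
∂A₂/∂v = 0
∂A₃/∂w = 0
∇·A = -12*u*v*w - 8*u*w - 2
At (3, 1, 3): -182.

-182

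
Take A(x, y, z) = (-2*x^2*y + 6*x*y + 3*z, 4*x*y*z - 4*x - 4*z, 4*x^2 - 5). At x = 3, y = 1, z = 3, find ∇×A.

(∇×A)₁ = ∂A₃/∂y − ∂A₂/∂z = -4*x*y + 4
(∇×A)₂ = ∂A₁/∂z − ∂A₃/∂x = -8*x + 3
(∇×A)₃ = ∂A₂/∂x − ∂A₁/∂y = 2*x^2 - 6*x + 4*y*z - 4
∇×A = (-4*x*y + 4, -8*x + 3, 2*x^2 - 6*x + 4*y*z - 4)
At (3, 1, 3): (-8, -21, 8).

(-8, -21, 8)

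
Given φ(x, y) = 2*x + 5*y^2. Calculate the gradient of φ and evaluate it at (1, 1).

(2, 10)

∂φ/∂x = 2
∂φ/∂y = 10*y
∇φ = (2, 10*y)
At (1, 1): (2, 10).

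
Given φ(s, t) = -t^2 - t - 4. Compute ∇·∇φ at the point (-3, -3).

∂²φ/∂s² = 0
∂²φ/∂t² = -2
∇²φ = -2
At (-3, -3): -2.

-2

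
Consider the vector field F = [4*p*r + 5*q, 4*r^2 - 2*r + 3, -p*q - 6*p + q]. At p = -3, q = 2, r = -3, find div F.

-12

∂F₁/∂p = 4*r
∂F₂/∂q = 0
∂F₃/∂r = 0
∇·F = 4*r
At (-3, 2, -3): -12.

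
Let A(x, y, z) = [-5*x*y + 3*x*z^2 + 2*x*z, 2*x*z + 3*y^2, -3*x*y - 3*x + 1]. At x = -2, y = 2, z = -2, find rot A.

(∇×A)₁ = ∂A₃/∂y − ∂A₂/∂z = -5*x
(∇×A)₂ = ∂A₁/∂z − ∂A₃/∂x = 6*x*z + 2*x + 3*y + 3
(∇×A)₃ = ∂A₂/∂x − ∂A₁/∂y = 5*x + 2*z
∇×A = (-5*x, 6*x*z + 2*x + 3*y + 3, 5*x + 2*z)
At (-2, 2, -2): (10, 29, -14).

(10, 29, -14)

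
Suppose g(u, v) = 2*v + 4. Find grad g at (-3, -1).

(0, 2)

∂g/∂u = 0
∂g/∂v = 2
∇g = (0, 2)
At (-3, -1): (0, 2).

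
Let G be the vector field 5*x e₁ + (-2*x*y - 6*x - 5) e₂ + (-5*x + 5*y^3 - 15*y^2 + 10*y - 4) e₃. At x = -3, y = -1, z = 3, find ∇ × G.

(∇×G)₁ = ∂G₃/∂y − ∂G₂/∂z = 15*y^2 - 30*y + 10
(∇×G)₂ = ∂G₁/∂z − ∂G₃/∂x = 5
(∇×G)₃ = ∂G₂/∂x − ∂G₁/∂y = -2*y - 6
∇×G = (15*y^2 - 30*y + 10, 5, -2*y - 6)
At (-3, -1, 3): (55, 5, -4).

(55, 5, -4)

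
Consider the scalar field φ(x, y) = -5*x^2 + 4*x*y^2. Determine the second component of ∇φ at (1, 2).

16

(∇φ)_2 = ∂φ/∂y = 8*x*y
At (1, 2): 16.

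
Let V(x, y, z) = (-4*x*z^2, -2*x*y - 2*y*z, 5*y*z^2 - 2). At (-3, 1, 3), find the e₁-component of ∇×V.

(∇×V)_1 = ∂V₃/∂y − ∂V₂/∂z
= 5*z^2 − (-2*y)
= 2*y + 5*z^2
At (-3, 1, 3): 47.

47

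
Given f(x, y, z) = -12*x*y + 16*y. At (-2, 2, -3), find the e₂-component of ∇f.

(∇f)_2 = ∂f/∂y = -12*x + 16
At (-2, 2, -3): 40.

40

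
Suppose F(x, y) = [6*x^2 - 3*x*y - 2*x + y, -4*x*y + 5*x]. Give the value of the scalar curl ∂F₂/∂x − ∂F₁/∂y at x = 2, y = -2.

18

∂F₂/∂x = -4*y + 5
∂F₁/∂y = -3*x + 1
Scalar curl = 3*x - 4*y + 4
At (2, -2): 18.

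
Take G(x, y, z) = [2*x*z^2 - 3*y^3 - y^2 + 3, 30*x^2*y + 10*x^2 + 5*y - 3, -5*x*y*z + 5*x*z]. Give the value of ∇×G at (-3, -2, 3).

(∇×G)₁ = ∂G₃/∂y − ∂G₂/∂z = -5*x*z
(∇×G)₂ = ∂G₁/∂z − ∂G₃/∂x = 4*x*z + 5*y*z - 5*z
(∇×G)₃ = ∂G₂/∂x − ∂G₁/∂y = 60*x*y + 20*x + 9*y^2 + 2*y
∇×G = (-5*x*z, 4*x*z + 5*y*z - 5*z, 60*x*y + 20*x + 9*y^2 + 2*y)
At (-3, -2, 3): (45, -81, 332).

(45, -81, 332)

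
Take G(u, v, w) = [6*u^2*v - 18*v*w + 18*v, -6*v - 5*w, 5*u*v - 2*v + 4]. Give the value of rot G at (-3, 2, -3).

(∇×G)₁ = ∂G₃/∂v − ∂G₂/∂w = 5*u + 3
(∇×G)₂ = ∂G₁/∂w − ∂G₃/∂u = -23*v
(∇×G)₃ = ∂G₂/∂u − ∂G₁/∂v = -6*u^2 + 18*w - 18
∇×G = (5*u + 3, -23*v, -6*u^2 + 18*w - 18)
At (-3, 2, -3): (-12, -46, -126).

(-12, -46, -126)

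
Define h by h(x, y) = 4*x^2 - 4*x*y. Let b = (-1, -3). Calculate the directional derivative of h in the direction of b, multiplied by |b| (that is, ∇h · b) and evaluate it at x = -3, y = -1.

∂h/∂x = 8*x - 4*y
∂h/∂y = -4*x
∇h at (-3, -1) = (-20, 12)
∇h · b = (-20)(-1) + (12)(-3) = -16

-16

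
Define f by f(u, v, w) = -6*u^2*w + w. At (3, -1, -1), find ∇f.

(36, 0, -53)

∂f/∂u = -12*u*w
∂f/∂v = 0
∂f/∂w = -6*u^2 + 1
∇f = (-12*u*w, 0, -6*u^2 + 1)
At (3, -1, -1): (36, 0, -53).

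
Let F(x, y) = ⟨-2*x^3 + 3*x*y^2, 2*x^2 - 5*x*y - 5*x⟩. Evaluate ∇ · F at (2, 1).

-31

∂F₁/∂x = -6*x^2 + 3*y^2
∂F₂/∂y = -5*x
∇·F = -6*x^2 - 5*x + 3*y^2
At (2, 1): -31.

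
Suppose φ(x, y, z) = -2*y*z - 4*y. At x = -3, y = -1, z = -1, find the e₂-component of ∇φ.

-2

(∇φ)_2 = ∂φ/∂y = -2*z - 4
At (-3, -1, -1): -2.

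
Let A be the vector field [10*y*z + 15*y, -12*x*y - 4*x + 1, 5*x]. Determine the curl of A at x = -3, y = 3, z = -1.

(∇×A)₁ = ∂A₃/∂y − ∂A₂/∂z = 0
(∇×A)₂ = ∂A₁/∂z − ∂A₃/∂x = 10*y - 5
(∇×A)₃ = ∂A₂/∂x − ∂A₁/∂y = -12*y - 10*z - 19
∇×A = (0, 10*y - 5, -12*y - 10*z - 19)
At (-3, 3, -1): (0, 25, -45).

(0, 25, -45)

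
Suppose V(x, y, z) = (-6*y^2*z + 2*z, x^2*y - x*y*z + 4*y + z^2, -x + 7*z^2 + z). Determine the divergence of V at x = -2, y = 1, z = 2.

∂V₁/∂x = 0
∂V₂/∂y = x^2 - x*z + 4
∂V₃/∂z = 14*z + 1
∇·V = x^2 - x*z + 14*z + 5
At (-2, 1, 2): 41.

41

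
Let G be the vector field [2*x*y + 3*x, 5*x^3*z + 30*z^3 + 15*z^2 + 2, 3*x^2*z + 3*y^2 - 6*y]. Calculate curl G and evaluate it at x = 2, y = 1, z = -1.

(∇×G)₁ = ∂G₃/∂y − ∂G₂/∂z = -5*x^3 + 6*y - 90*z^2 - 30*z - 6
(∇×G)₂ = ∂G₁/∂z − ∂G₃/∂x = -6*x*z
(∇×G)₃ = ∂G₂/∂x − ∂G₁/∂y = 15*x^2*z - 2*x
∇×G = (-5*x^3 + 6*y - 90*z^2 - 30*z - 6, -6*x*z, 15*x^2*z - 2*x)
At (2, 1, -1): (-100, 12, -64).

(-100, 12, -64)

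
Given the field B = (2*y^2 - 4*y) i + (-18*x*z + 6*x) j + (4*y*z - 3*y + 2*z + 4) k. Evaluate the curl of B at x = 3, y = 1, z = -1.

(∇×B)₁ = ∂B₃/∂y − ∂B₂/∂z = 18*x + 4*z - 3
(∇×B)₂ = ∂B₁/∂z − ∂B₃/∂x = 0
(∇×B)₃ = ∂B₂/∂x − ∂B₁/∂y = -4*y - 18*z + 10
∇×B = (18*x + 4*z - 3, 0, -4*y - 18*z + 10)
At (3, 1, -1): (47, 0, 24).

(47, 0, 24)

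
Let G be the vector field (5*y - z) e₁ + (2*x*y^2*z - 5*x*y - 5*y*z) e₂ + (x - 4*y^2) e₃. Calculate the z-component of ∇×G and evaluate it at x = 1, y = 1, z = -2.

-14

(∇×G)_3 = ∂G₂/∂x − ∂G₁/∂y
= 2*y^2*z - 5*y − (5)
= 2*y^2*z - 5*y - 5
At (1, 1, -2): -14.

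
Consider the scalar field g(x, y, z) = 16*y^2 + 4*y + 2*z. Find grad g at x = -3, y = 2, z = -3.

(0, 68, 2)

∂g/∂x = 0
∂g/∂y = 32*y + 4
∂g/∂z = 2
∇g = (0, 32*y + 4, 2)
At (-3, 2, -3): (0, 68, 2).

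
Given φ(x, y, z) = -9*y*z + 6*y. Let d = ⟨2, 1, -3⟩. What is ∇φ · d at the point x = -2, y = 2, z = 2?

42

∂φ/∂x = 0
∂φ/∂y = -9*z + 6
∂φ/∂z = -9*y
∇φ at (-2, 2, 2) = (0, -12, -18)
∇φ · d = (0)(2) + (-12)(1) + (-18)(-3) = 42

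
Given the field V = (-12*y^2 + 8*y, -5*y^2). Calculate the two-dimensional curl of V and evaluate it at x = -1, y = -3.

∂V₂/∂x = 0
∂V₁/∂y = -24*y + 8
Scalar curl = 24*y - 8
At (-1, -3): -80.

-80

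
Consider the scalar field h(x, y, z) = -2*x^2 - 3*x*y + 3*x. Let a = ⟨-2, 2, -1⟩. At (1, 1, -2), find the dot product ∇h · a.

2

∂h/∂x = -4*x - 3*y + 3
∂h/∂y = -3*x
∂h/∂z = 0
∇h at (1, 1, -2) = (-4, -3, 0)
∇h · a = (-4)(-2) + (-3)(2) + (0)(-1) = 2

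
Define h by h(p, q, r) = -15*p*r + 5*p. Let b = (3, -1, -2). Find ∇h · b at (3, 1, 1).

∂h/∂p = -15*r + 5
∂h/∂q = 0
∂h/∂r = -15*p
∇h at (3, 1, 1) = (-10, 0, -45)
∇h · b = (-10)(3) + (0)(-1) + (-45)(-2) = 60

60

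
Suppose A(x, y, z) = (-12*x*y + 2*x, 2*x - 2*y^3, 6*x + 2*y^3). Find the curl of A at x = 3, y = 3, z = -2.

(∇×A)₁ = ∂A₃/∂y − ∂A₂/∂z = 6*y^2
(∇×A)₂ = ∂A₁/∂z − ∂A₃/∂x = -6
(∇×A)₃ = ∂A₂/∂x − ∂A₁/∂y = 12*x + 2
∇×A = (6*y^2, -6, 12*x + 2)
At (3, 3, -2): (54, -6, 38).

(54, -6, 38)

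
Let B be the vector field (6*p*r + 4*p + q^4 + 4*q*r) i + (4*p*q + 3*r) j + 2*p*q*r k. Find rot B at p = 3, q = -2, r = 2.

(∇×B)₁ = ∂B₃/∂q − ∂B₂/∂r = 2*p*r - 3
(∇×B)₂ = ∂B₁/∂r − ∂B₃/∂p = 6*p - 2*q*r + 4*q
(∇×B)₃ = ∂B₂/∂p − ∂B₁/∂q = -4*q^3 + 4*q - 4*r
∇×B = (2*p*r - 3, 6*p - 2*q*r + 4*q, -4*q^3 + 4*q - 4*r)
At (3, -2, 2): (9, 18, 16).

(9, 18, 16)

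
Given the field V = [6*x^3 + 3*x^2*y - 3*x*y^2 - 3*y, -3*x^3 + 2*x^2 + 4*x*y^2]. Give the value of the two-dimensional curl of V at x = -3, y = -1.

-95

∂V₂/∂x = -9*x^2 + 4*x + 4*y^2
∂V₁/∂y = 3*x^2 - 6*x*y - 3
Scalar curl = -12*x^2 + 6*x*y + 4*x + 4*y^2 + 3
At (-3, -1): -95.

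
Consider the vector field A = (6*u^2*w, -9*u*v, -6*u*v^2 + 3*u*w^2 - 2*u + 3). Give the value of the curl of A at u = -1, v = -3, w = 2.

(-36, 50, 27)

(∇×A)₁ = ∂A₃/∂v − ∂A₂/∂w = -12*u*v
(∇×A)₂ = ∂A₁/∂w − ∂A₃/∂u = 6*u^2 + 6*v^2 - 3*w^2 + 2
(∇×A)₃ = ∂A₂/∂u − ∂A₁/∂v = -9*v
∇×A = (-12*u*v, 6*u^2 + 6*v^2 - 3*w^2 + 2, -9*v)
At (-1, -3, 2): (-36, 50, 27).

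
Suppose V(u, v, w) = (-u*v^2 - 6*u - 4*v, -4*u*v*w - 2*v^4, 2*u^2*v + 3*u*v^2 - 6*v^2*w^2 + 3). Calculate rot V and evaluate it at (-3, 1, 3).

(-120, 9, -14)

(∇×V)₁ = ∂V₃/∂v − ∂V₂/∂w = 2*u^2 + 10*u*v - 12*v*w^2
(∇×V)₂ = ∂V₁/∂w − ∂V₃/∂u = -4*u*v - 3*v^2
(∇×V)₃ = ∂V₂/∂u − ∂V₁/∂v = 2*u*v - 4*v*w + 4
∇×V = (2*u^2 + 10*u*v - 12*v*w^2, -4*u*v - 3*v^2, 2*u*v - 4*v*w + 4)
At (-3, 1, 3): (-120, 9, -14).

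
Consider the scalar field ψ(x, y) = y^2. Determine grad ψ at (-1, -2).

(0, -4)

∂ψ/∂x = 0
∂ψ/∂y = 2*y
∇ψ = (0, 2*y)
At (-1, -2): (0, -4).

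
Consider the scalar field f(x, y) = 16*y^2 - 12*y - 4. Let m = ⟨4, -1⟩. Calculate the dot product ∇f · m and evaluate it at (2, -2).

76

∂f/∂x = 0
∂f/∂y = 32*y - 12
∇f at (2, -2) = (0, -76)
∇f · m = (0)(4) + (-76)(-1) = 76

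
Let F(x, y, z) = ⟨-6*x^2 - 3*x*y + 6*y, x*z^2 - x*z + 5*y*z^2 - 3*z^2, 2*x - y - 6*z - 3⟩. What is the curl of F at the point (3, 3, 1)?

(-28, -2, 3)

(∇×F)₁ = ∂F₃/∂y − ∂F₂/∂z = -2*x*z + x - 10*y*z + 6*z - 1
(∇×F)₂ = ∂F₁/∂z − ∂F₃/∂x = -2
(∇×F)₃ = ∂F₂/∂x − ∂F₁/∂y = 3*x + z^2 - z - 6
∇×F = (-2*x*z + x - 10*y*z + 6*z - 1, -2, 3*x + z^2 - z - 6)
At (3, 3, 1): (-28, -2, 3).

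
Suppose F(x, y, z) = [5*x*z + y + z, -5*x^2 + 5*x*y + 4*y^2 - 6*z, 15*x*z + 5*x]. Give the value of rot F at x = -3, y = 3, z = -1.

(6, -4, 44)

(∇×F)₁ = ∂F₃/∂y − ∂F₂/∂z = 6
(∇×F)₂ = ∂F₁/∂z − ∂F₃/∂x = 5*x - 15*z - 4
(∇×F)₃ = ∂F₂/∂x − ∂F₁/∂y = -10*x + 5*y - 1
∇×F = (6, 5*x - 15*z - 4, -10*x + 5*y - 1)
At (-3, 3, -1): (6, -4, 44).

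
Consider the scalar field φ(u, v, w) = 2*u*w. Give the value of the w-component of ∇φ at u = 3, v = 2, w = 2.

(∇φ)_3 = ∂φ/∂w = 2*u
At (3, 2, 2): 6.

6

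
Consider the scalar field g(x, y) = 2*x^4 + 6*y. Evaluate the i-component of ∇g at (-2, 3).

(∇g)_1 = ∂g/∂x = 8*x^3
At (-2, 3): -64.

-64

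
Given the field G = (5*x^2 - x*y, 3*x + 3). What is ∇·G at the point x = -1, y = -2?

∂G₁/∂x = 10*x - y
∂G₂/∂y = 0
∇·G = 10*x - y
At (-1, -2): -8.

-8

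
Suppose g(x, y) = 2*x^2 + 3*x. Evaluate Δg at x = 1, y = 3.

4

∂²g/∂x² = 4
∂²g/∂y² = 0
∇²g = 4
At (1, 3): 4.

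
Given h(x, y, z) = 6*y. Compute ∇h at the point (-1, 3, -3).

(0, 6, 0)

∂h/∂x = 0
∂h/∂y = 6
∂h/∂z = 0
∇h = (0, 6, 0)
At (-1, 3, -3): (0, 6, 0).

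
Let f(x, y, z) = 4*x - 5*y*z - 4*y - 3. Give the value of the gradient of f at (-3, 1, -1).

(4, 1, -5)

∂f/∂x = 4
∂f/∂y = -5*z - 4
∂f/∂z = -5*y
∇f = (4, -5*z - 4, -5*y)
At (-3, 1, -1): (4, 1, -5).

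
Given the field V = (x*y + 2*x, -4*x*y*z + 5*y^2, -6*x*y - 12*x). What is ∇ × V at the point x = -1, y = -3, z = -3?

(∇×V)₁ = ∂V₃/∂y − ∂V₂/∂z = 4*x*y - 6*x
(∇×V)₂ = ∂V₁/∂z − ∂V₃/∂x = 6*y + 12
(∇×V)₃ = ∂V₂/∂x − ∂V₁/∂y = -x - 4*y*z
∇×V = (4*x*y - 6*x, 6*y + 12, -x - 4*y*z)
At (-1, -3, -3): (18, -6, -35).

(18, -6, -35)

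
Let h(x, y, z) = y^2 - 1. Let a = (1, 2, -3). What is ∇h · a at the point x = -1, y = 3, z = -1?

12

∂h/∂x = 0
∂h/∂y = 2*y
∂h/∂z = 0
∇h at (-1, 3, -1) = (0, 6, 0)
∇h · a = (0)(1) + (6)(2) + (0)(-3) = 12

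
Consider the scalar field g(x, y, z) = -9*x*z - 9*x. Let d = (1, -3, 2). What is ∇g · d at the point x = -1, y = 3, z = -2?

∂g/∂x = -9*z - 9
∂g/∂y = 0
∂g/∂z = -9*x
∇g at (-1, 3, -2) = (9, 0, 9)
∇g · d = (9)(1) + (0)(-3) + (9)(2) = 27

27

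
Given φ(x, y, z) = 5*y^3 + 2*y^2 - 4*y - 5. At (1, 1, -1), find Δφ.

∂²φ/∂x² = 0
∂²φ/∂y² = 2*(15*y + 2)
∂²φ/∂z² = 0
∇²φ = 30*y + 4
At (1, 1, -1): 34.

34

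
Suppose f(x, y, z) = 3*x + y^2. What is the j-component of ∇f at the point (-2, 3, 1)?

6

(∇f)_2 = ∂f/∂y = 2*y
At (-2, 3, 1): 6.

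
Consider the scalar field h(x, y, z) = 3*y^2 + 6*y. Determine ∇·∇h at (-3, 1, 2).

6

∂²h/∂x² = 0
∂²h/∂y² = 6
∂²h/∂z² = 0
∇²h = 6
At (-3, 1, 2): 6.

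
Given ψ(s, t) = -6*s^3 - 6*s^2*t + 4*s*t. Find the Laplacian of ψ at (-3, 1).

96

∂²ψ/∂s² = -12*(3*s + t)
∂²ψ/∂t² = 0
∇²ψ = -36*s - 12*t
At (-3, 1): 96.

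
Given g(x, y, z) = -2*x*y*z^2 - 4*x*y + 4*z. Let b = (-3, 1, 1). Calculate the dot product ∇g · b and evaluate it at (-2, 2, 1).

68

∂g/∂x = -2*y*z^2 - 4*y
∂g/∂y = -2*x*z^2 - 4*x
∂g/∂z = -4*x*y*z + 4
∇g at (-2, 2, 1) = (-12, 12, 20)
∇g · b = (-12)(-3) + (12)(1) + (20)(1) = 68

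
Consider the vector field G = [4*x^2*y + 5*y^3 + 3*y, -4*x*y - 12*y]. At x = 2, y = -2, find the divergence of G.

-52

∂G₁/∂x = 8*x*y
∂G₂/∂y = -4*x - 12
∇·G = 8*x*y - 4*x - 12
At (2, -2): -52.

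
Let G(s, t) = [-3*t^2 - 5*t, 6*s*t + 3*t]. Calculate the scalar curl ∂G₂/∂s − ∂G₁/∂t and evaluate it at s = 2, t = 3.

∂G₂/∂s = 6*t
∂G₁/∂t = -6*t - 5
Scalar curl = 12*t + 5
At (2, 3): 41.

41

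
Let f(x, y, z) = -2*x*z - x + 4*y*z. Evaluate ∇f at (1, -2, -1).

∂f/∂x = -2*z - 1
∂f/∂y = 4*z
∂f/∂z = -2*x + 4*y
∇f = (-2*z - 1, 4*z, -2*x + 4*y)
At (1, -2, -1): (1, -4, -10).

(1, -4, -10)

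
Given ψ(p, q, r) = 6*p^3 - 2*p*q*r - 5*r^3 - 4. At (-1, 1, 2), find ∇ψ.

∂ψ/∂p = 18*p^2 - 2*q*r
∂ψ/∂q = -2*p*r
∂ψ/∂r = -2*p*q - 15*r^2
∇ψ = (18*p^2 - 2*q*r, -2*p*r, -2*p*q - 15*r^2)
At (-1, 1, 2): (14, 4, -58).

(14, 4, -58)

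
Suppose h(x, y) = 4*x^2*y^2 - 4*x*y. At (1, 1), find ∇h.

(4, 4)

∂h/∂x = 8*x*y^2 - 4*y
∂h/∂y = 8*x^2*y - 4*x
∇h = (8*x*y^2 - 4*y, 8*x^2*y - 4*x)
At (1, 1): (4, 4).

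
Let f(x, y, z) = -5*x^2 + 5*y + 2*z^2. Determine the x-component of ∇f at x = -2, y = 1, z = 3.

20

(∇f)_1 = ∂f/∂x = -10*x
At (-2, 1, 3): 20.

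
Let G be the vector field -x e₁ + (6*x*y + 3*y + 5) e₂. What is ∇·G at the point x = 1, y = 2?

∂G₁/∂x = -1
∂G₂/∂y = 6*x + 3
∇·G = 6*x + 2
At (1, 2): 8.

8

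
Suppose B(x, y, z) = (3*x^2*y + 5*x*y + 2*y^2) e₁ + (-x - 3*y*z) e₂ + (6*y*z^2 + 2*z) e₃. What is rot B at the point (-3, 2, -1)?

(12, 0, -21)

(∇×B)₁ = ∂B₃/∂y − ∂B₂/∂z = 3*y + 6*z^2
(∇×B)₂ = ∂B₁/∂z − ∂B₃/∂x = 0
(∇×B)₃ = ∂B₂/∂x − ∂B₁/∂y = -3*x^2 - 5*x - 4*y - 1
∇×B = (3*y + 6*z^2, 0, -3*x^2 - 5*x - 4*y - 1)
At (-3, 2, -1): (12, 0, -21).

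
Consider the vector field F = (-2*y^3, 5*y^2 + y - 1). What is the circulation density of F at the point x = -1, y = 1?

∂F₂/∂x = 0
∂F₁/∂y = -6*y^2
Scalar curl = 6*y^2
At (-1, 1): 6.

6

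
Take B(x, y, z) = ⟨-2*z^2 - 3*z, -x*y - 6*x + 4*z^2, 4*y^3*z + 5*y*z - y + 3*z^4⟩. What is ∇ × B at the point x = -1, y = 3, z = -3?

(-316, 9, -9)

(∇×B)₁ = ∂B₃/∂y − ∂B₂/∂z = 12*y^2*z - 3*z - 1
(∇×B)₂ = ∂B₁/∂z − ∂B₃/∂x = -4*z - 3
(∇×B)₃ = ∂B₂/∂x − ∂B₁/∂y = -y - 6
∇×B = (12*y^2*z - 3*z - 1, -4*z - 3, -y - 6)
At (-1, 3, -3): (-316, 9, -9).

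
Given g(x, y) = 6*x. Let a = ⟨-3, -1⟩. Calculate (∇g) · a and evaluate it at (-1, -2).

-18

∂g/∂x = 6
∂g/∂y = 0
∇g at (-1, -2) = (6, 0)
∇g · a = (6)(-3) + (0)(-1) = -18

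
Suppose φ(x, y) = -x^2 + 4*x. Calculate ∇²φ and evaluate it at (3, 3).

∂²φ/∂x² = -2
∂²φ/∂y² = 0
∇²φ = -2
At (3, 3): -2.

-2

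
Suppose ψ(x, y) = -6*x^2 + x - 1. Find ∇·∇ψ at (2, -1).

∂²ψ/∂x² = -12
∂²ψ/∂y² = 0
∇²ψ = -12
At (2, -1): -12.

-12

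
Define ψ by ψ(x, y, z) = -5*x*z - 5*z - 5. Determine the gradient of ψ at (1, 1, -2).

(10, 0, -10)

∂ψ/∂x = -5*z
∂ψ/∂y = 0
∂ψ/∂z = -5*x - 5
∇ψ = (-5*z, 0, -5*x - 5)
At (1, 1, -2): (10, 0, -10).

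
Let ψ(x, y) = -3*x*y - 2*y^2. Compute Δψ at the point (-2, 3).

∂²ψ/∂x² = 0
∂²ψ/∂y² = -4
∇²ψ = -4
At (-2, 3): -4.

-4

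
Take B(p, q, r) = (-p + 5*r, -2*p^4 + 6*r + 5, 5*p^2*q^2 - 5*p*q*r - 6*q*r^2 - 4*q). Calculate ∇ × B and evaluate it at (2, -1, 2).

(∇×B)₁ = ∂B₃/∂q − ∂B₂/∂r = 10*p^2*q - 5*p*r - 6*r^2 - 10
(∇×B)₂ = ∂B₁/∂r − ∂B₃/∂p = -10*p*q^2 + 5*q*r + 5
(∇×B)₃ = ∂B₂/∂p − ∂B₁/∂q = -8*p^3
∇×B = (10*p^2*q - 5*p*r - 6*r^2 - 10, -10*p*q^2 + 5*q*r + 5, -8*p^3)
At (2, -1, 2): (-94, -25, -64).

(-94, -25, -64)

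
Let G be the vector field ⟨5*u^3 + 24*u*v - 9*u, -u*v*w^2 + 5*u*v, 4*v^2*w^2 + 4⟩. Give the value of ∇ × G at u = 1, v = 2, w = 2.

(∇×G)₁ = ∂G₃/∂v − ∂G₂/∂w = 2*u*v*w + 8*v*w^2
(∇×G)₂ = ∂G₁/∂w − ∂G₃/∂u = 0
(∇×G)₃ = ∂G₂/∂u − ∂G₁/∂v = -24*u - v*w^2 + 5*v
∇×G = (2*u*v*w + 8*v*w^2, 0, -24*u - v*w^2 + 5*v)
At (1, 2, 2): (72, 0, -22).

(72, 0, -22)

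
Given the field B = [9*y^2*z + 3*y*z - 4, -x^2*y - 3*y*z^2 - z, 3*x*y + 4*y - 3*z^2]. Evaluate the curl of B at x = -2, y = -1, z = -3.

(17, 9, -49)

(∇×B)₁ = ∂B₃/∂y − ∂B₂/∂z = 3*x + 6*y*z + 5
(∇×B)₂ = ∂B₁/∂z − ∂B₃/∂x = 9*y^2
(∇×B)₃ = ∂B₂/∂x − ∂B₁/∂y = -2*x*y - 18*y*z - 3*z
∇×B = (3*x + 6*y*z + 5, 9*y^2, -2*x*y - 18*y*z - 3*z)
At (-2, -1, -3): (17, 9, -49).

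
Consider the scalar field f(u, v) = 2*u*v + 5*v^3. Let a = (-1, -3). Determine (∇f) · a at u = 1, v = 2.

∂f/∂u = 2*v
∂f/∂v = 2*u + 15*v^2
∇f at (1, 2) = (4, 62)
∇f · a = (4)(-1) + (62)(-3) = -190

-190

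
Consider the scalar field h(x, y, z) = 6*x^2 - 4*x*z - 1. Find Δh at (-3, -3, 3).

∂²h/∂x² = 12
∂²h/∂y² = 0
∂²h/∂z² = 0
∇²h = 12
At (-3, -3, 3): 12.

12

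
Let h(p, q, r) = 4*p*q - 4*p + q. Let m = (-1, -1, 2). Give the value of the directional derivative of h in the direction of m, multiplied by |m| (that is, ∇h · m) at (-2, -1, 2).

15

∂h/∂p = 4*q - 4
∂h/∂q = 4*p + 1
∂h/∂r = 0
∇h at (-2, -1, 2) = (-8, -7, 0)
∇h · m = (-8)(-1) + (-7)(-1) + (0)(2) = 15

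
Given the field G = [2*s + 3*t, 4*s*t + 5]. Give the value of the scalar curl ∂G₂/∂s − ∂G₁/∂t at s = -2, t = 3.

∂G₂/∂s = 4*t
∂G₁/∂t = 3
Scalar curl = 4*t - 3
At (-2, 3): 9.

9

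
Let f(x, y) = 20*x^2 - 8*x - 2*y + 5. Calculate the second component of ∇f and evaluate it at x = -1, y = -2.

(∇f)_2 = ∂f/∂y = -2
At (-1, -2): -2.

-2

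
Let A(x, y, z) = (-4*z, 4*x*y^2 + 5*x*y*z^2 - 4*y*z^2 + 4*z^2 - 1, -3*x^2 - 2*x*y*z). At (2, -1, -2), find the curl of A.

(0, 12, -16)

(∇×A)₁ = ∂A₃/∂y − ∂A₂/∂z = -10*x*y*z - 2*x*z + 8*y*z - 8*z
(∇×A)₂ = ∂A₁/∂z − ∂A₃/∂x = 6*x + 2*y*z - 4
(∇×A)₃ = ∂A₂/∂x − ∂A₁/∂y = 4*y^2 + 5*y*z^2
∇×A = (-10*x*y*z - 2*x*z + 8*y*z - 8*z, 6*x + 2*y*z - 4, 4*y^2 + 5*y*z^2)
At (2, -1, -2): (0, 12, -16).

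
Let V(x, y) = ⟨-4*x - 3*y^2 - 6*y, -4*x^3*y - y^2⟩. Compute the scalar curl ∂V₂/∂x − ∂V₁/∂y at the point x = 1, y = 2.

∂V₂/∂x = -12*x^2*y
∂V₁/∂y = -6*y - 6
Scalar curl = -12*x^2*y + 6*y + 6
At (1, 2): -6.

-6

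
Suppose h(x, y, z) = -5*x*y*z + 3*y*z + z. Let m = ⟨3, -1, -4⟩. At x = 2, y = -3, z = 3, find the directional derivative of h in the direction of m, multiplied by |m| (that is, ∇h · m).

68

∂h/∂x = -5*y*z
∂h/∂y = -5*x*z + 3*z
∂h/∂z = -5*x*y + 3*y + 1
∇h at (2, -3, 3) = (45, -21, 22)
∇h · m = (45)(3) + (-21)(-1) + (22)(-4) = 68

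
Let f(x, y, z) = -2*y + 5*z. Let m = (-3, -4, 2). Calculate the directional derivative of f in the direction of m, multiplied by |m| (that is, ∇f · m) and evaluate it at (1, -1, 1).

∂f/∂x = 0
∂f/∂y = -2
∂f/∂z = 5
∇f at (1, -1, 1) = (0, -2, 5)
∇f · m = (0)(-3) + (-2)(-4) + (5)(2) = 18

18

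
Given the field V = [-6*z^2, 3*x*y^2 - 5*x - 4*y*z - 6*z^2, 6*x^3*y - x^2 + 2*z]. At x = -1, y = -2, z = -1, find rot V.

(∇×V)₁ = ∂V₃/∂y − ∂V₂/∂z = 6*x^3 + 4*y + 12*z
(∇×V)₂ = ∂V₁/∂z − ∂V₃/∂x = -18*x^2*y + 2*x - 12*z
(∇×V)₃ = ∂V₂/∂x − ∂V₁/∂y = 3*y^2 - 5
∇×V = (6*x^3 + 4*y + 12*z, -18*x^2*y + 2*x - 12*z, 3*y^2 - 5)
At (-1, -2, -1): (-26, 46, 7).

(-26, 46, 7)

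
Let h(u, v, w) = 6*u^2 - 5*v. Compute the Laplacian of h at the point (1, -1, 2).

12

∂²h/∂u² = 12
∂²h/∂v² = 0
∂²h/∂w² = 0
∇²h = 12
At (1, -1, 2): 12.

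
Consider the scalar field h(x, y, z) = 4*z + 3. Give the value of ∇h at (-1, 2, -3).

(0, 0, 4)

∂h/∂x = 0
∂h/∂y = 0
∂h/∂z = 4
∇h = (0, 0, 4)
At (-1, 2, -3): (0, 0, 4).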